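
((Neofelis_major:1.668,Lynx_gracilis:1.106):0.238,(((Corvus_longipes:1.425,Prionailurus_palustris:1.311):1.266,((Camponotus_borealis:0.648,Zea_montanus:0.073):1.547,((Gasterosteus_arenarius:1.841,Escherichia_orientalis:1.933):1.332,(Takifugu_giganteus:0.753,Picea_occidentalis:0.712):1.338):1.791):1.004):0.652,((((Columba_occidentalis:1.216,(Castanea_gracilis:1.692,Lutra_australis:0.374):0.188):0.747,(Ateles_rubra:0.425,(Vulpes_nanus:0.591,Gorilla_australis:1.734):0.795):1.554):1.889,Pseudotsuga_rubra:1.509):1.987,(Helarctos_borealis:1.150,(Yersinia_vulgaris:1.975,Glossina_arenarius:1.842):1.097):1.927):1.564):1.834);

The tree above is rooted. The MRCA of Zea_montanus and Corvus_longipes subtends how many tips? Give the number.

8

The MRCA of Zea_montanus and Corvus_longipes is the node subtending ((Corvus_longipes,Prionailurus_palustris),((Camponotus_borealis,Zea_montanus),((Gasterosteus_arenarius,Escherichia_orientalis),(Takifugu_giganteus,Picea_occidentalis)))).
That clade contains 8 terminal taxa: Camponotus_borealis, Corvus_longipes, Escherichia_orientalis, Gasterosteus_arenarius, Picea_occidentalis, Prionailurus_palustris, Takifugu_giganteus, Zea_montanus.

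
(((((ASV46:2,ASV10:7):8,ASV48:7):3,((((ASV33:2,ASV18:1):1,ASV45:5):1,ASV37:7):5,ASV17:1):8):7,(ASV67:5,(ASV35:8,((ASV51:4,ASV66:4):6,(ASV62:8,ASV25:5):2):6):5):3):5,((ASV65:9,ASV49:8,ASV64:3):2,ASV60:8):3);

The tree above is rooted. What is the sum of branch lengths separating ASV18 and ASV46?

The path runs ASV18 → … → MRCA → … → ASV46; the MRCA is the node subtending (((ASV46,ASV10),ASV48),((((ASV33,ASV18),ASV45),ASV37),ASV17)).
Branch lengths along that path: 1 + 1 + 1 + 5 + 8 + 3 + 8 + 2 = 29.

29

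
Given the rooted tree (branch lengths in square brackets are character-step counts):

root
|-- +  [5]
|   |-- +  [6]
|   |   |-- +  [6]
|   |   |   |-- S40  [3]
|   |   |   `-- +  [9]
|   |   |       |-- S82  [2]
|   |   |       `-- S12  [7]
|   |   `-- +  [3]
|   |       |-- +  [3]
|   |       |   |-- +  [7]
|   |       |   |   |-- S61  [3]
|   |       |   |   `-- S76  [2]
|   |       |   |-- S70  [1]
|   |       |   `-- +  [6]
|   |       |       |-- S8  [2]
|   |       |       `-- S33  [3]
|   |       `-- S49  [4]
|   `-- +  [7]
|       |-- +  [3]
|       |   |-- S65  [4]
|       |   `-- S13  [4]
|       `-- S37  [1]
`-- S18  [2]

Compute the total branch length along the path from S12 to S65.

The path runs S12 → … → MRCA → … → S65; the MRCA is the node subtending (((S40,(S82,S12)),(((S61,S76),S70,(S8,S33)),S49)),((S65,S13),S37)).
Branch lengths along that path: 7 + 9 + 6 + 6 + 7 + 3 + 4 = 42.

42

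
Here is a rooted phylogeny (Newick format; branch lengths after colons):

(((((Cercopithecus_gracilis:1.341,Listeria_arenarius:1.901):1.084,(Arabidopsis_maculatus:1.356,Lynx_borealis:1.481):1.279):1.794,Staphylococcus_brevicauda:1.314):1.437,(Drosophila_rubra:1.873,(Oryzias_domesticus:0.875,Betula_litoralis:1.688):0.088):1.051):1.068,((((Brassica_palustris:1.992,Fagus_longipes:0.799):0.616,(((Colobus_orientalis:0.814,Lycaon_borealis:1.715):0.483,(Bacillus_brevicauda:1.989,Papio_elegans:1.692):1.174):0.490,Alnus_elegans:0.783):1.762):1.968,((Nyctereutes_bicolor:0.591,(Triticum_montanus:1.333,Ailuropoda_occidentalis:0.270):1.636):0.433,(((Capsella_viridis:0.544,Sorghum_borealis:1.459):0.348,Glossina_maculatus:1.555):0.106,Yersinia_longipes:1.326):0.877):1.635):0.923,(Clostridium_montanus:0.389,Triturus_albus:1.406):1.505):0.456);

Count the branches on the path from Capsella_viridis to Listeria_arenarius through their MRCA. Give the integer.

12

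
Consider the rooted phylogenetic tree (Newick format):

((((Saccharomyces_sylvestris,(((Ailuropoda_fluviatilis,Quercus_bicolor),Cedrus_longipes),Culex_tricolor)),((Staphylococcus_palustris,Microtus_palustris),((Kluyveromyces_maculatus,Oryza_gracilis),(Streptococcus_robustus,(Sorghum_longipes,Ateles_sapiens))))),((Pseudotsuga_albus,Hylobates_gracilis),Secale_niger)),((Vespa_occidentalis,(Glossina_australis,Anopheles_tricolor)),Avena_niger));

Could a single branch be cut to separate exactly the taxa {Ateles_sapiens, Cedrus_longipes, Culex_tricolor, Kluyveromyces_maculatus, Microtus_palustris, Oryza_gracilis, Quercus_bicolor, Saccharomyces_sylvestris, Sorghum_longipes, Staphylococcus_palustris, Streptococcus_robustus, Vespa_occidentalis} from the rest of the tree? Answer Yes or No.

The MRCA of the listed taxa is the root, so the smallest clade containing them is the whole tree.
That clade also contains Ailuropoda_fluviatilis, Anopheles_tricolor, Avena_niger, Glossina_australis, Hylobates_gracilis, Pseudotsuga_albus, Secale_niger, which are not in the proposed group, so the group is not monophyletic.

No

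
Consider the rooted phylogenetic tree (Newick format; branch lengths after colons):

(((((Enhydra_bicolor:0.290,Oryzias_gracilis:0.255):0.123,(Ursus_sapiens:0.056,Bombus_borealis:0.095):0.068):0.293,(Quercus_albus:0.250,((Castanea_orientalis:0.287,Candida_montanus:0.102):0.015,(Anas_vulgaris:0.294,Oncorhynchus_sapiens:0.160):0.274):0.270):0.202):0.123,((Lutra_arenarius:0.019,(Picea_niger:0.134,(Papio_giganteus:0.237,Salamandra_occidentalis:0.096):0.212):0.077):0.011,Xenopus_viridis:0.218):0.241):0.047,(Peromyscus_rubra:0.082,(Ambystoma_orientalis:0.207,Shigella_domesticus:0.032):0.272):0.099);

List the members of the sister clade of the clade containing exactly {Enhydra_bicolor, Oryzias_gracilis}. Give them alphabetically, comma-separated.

Bombus_borealis, Ursus_sapiens

The clade containing exactly {Enhydra_bicolor, Oryzias_gracilis} attaches to the tree at the node subtending ((Enhydra_bicolor,Oryzias_gracilis),(Ursus_sapiens,Bombus_borealis)).
The other lineage descending from that same node — the sister group — is (Ursus_sapiens,Bombus_borealis); its 2 tips in alphabetical order are the answer.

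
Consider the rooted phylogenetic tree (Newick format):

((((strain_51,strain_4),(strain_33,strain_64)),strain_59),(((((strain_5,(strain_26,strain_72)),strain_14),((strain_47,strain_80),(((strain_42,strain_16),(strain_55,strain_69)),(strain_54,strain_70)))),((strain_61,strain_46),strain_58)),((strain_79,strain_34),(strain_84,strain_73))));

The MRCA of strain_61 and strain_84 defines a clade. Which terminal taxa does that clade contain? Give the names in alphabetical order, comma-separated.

Tracing strain_61: it sits inside (strain_61,strain_46).
Tracing strain_84: it sits inside (strain_84,strain_73).
The smallest clade enclosing both is (((((strain_5,(strain_26,strain_72)),strain_14),((strain_47,strain_80),(((strain_42,strain_16),(strain_55,strain_69)),(strain_54,strain_70)))),((strain_61,strain_46),strain_58)),((strain_79,strain_34),(strain_84,strain_73))); the answer is its 19 terminal taxa in alphabetical order.

strain_14, strain_16, strain_26, strain_34, strain_42, strain_46, strain_47, strain_5, strain_54, strain_55, strain_58, strain_61, strain_69, strain_70, strain_72, strain_73, strain_79, strain_80, strain_84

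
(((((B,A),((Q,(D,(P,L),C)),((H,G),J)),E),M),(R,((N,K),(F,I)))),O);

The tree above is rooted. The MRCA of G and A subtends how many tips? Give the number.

The MRCA of G and A is the node subtending ((B,A),((Q,(D,(P,L),C)),((H,G),J)),E).
That clade contains 11 terminal taxa: A, B, C, D, E, G, H, J, L, P, Q.

11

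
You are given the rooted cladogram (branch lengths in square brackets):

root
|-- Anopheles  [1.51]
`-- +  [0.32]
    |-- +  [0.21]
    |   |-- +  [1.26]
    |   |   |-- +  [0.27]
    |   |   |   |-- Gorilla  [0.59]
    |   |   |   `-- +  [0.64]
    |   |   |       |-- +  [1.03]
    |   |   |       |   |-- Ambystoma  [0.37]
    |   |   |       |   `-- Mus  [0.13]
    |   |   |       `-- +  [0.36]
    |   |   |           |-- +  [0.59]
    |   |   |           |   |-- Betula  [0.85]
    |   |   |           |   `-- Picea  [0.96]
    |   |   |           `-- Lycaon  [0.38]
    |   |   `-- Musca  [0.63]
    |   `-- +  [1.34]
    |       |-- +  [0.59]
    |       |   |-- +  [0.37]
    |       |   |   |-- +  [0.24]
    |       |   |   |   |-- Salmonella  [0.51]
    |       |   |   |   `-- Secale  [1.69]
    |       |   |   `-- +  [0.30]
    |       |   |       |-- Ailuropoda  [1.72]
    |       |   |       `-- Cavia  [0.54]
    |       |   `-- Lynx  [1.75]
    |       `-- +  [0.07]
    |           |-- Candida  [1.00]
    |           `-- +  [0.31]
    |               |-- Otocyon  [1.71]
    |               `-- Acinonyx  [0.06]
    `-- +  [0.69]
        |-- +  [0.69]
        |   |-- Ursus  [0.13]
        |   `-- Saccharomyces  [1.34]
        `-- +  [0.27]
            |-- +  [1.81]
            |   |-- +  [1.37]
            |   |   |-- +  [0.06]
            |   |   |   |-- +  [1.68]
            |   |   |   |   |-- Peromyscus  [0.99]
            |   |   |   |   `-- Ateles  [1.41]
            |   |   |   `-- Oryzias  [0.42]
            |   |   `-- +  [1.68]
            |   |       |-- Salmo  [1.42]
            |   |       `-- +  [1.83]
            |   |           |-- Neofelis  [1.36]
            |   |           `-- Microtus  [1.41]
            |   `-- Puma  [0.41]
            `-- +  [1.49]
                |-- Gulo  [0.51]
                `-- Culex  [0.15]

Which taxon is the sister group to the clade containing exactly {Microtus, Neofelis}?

The clade containing exactly {Microtus, Neofelis} attaches to the tree at the node subtending (Salmo,(Neofelis,Microtus)).
The other lineage descending from that same node — the sister group — is the single tip Salmo.

Salmo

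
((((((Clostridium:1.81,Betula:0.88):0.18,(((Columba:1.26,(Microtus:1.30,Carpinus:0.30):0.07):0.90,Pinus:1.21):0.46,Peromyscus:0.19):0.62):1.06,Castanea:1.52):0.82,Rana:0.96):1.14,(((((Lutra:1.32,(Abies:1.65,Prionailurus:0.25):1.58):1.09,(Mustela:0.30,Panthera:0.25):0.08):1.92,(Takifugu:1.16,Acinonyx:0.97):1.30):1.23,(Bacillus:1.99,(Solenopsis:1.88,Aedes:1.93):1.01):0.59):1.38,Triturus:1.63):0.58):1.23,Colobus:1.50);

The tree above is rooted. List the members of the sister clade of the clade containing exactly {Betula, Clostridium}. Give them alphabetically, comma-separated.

Carpinus, Columba, Microtus, Peromyscus, Pinus

The clade containing exactly {Betula, Clostridium} attaches to the tree at the node subtending ((Clostridium,Betula),(((Columba,(Microtus,Carpinus)),Pinus),Peromyscus)).
The other lineage descending from that same node — the sister group — is (((Columba,(Microtus,Carpinus)),Pinus),Peromyscus); its 5 tips in alphabetical order are the answer.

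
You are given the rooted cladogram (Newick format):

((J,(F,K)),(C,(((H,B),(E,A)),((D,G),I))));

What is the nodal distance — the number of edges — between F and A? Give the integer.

The MRCA of F and A is the root of the tree.
From F up to that node: 3 branches. From A up to the same node: 5 branches. Total: 3 + 5 = 8.

8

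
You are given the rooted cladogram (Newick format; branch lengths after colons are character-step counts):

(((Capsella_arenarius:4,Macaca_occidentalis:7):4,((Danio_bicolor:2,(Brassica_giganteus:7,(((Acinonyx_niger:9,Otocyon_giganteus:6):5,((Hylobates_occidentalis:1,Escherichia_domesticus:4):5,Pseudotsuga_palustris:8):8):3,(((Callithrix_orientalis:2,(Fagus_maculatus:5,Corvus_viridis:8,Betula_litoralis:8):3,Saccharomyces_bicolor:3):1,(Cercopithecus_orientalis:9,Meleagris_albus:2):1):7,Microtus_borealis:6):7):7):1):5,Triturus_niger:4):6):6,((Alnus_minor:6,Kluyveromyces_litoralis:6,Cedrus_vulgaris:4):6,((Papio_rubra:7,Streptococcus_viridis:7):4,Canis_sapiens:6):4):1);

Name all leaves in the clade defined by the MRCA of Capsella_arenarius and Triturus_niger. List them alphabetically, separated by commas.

Tracing Capsella_arenarius: it sits inside (Capsella_arenarius,Macaca_occidentalis).
Tracing Triturus_niger: it sits inside ((Danio_bicolor,(Brassica_giganteus,(((Acinonyx_niger,Otocyon_giganteus),((Hylobates_occidentalis,Escherichia_domesticus),Pseudotsuga_palustris)),(((Callithrix_orientalis,(Fagus_maculatus,Corvus_viridis,Betula_litoralis),Saccharomyces_bicolor),(Cercopithecus_orientalis,Meleagris_albus)),Microtus_borealis)))),Triturus_niger).
The smallest clade enclosing both is ((Capsella_arenarius,Macaca_occidentalis),((Danio_bicolor,(Brassica_giganteus,(((Acinonyx_niger,Otocyon_giganteus),((Hylobates_occidentalis,Escherichia_domesticus),Pseudotsuga_palustris)),(((Callithrix_orientalis,(Fagus_maculatus,Corvus_viridis,Betula_litoralis),Saccharomyces_bicolor),(Cercopithecus_orientalis,Meleagris_albus)),Microtus_borealis)))),Triturus_niger)); the answer is its 18 terminal taxa in alphabetical order.

Acinonyx_niger, Betula_litoralis, Brassica_giganteus, Callithrix_orientalis, Capsella_arenarius, Cercopithecus_orientalis, Corvus_viridis, Danio_bicolor, Escherichia_domesticus, Fagus_maculatus, Hylobates_occidentalis, Macaca_occidentalis, Meleagris_albus, Microtus_borealis, Otocyon_giganteus, Pseudotsuga_palustris, Saccharomyces_bicolor, Triturus_niger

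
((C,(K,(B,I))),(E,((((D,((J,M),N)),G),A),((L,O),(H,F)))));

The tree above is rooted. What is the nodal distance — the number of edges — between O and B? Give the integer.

The MRCA of O and B is the root of the tree.
From O up to that node: 5 branches. From B up to the same node: 4 branches. Total: 5 + 4 = 9.

9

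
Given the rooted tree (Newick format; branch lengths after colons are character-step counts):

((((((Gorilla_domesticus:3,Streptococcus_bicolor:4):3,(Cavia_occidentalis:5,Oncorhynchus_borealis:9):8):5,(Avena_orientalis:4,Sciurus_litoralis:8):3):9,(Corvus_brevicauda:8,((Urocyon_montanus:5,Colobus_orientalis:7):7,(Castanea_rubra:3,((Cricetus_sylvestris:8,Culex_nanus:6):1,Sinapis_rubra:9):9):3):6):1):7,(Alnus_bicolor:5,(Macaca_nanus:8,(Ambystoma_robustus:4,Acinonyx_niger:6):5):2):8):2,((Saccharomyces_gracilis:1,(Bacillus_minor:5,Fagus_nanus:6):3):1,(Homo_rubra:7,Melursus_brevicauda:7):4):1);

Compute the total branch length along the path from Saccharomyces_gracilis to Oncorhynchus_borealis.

The path runs Saccharomyces_gracilis → … → MRCA → … → Oncorhynchus_borealis; the MRCA is the root of the tree.
Branch lengths along that path: 1 + 1 + 1 + 2 + 7 + 9 + 5 + 8 + 9 = 43.

43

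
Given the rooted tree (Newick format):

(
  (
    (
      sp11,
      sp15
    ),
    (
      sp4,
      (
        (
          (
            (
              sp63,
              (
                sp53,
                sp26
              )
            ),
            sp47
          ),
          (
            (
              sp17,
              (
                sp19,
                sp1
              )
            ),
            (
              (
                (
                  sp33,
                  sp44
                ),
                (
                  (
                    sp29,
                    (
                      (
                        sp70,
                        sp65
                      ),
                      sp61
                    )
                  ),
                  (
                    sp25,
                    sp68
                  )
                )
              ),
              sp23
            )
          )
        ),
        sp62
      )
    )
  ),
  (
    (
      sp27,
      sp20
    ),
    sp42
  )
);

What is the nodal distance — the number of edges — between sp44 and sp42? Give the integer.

11

The MRCA of sp44 and sp42 is the root of the tree.
From sp44 up to that node: 9 branches. From sp42 up to the same node: 2 branches. Total: 9 + 2 = 11.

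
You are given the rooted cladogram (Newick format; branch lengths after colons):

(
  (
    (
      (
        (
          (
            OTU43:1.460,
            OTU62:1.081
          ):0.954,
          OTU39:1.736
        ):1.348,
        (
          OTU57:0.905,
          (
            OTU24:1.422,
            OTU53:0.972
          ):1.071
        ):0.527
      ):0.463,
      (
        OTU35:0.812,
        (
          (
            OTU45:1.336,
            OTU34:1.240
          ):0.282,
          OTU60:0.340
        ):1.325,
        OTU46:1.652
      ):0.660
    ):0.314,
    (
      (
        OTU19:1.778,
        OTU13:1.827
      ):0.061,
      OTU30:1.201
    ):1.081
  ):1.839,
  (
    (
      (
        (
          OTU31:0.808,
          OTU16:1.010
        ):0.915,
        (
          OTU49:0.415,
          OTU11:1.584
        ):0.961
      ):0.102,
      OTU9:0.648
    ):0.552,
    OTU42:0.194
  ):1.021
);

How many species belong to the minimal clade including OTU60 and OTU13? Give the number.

14

The MRCA of OTU60 and OTU13 is the node subtending (((((OTU43,OTU62),OTU39),(OTU57,(OTU24,OTU53))),(OTU35,((OTU45,OTU34),OTU60),OTU46)),((OTU19,OTU13),OTU30)).
That clade contains 14 terminal taxa: OTU13, OTU19, OTU24, OTU30, OTU34, OTU35, OTU39, OTU43, OTU45, OTU46, OTU53, OTU57, OTU60, OTU62.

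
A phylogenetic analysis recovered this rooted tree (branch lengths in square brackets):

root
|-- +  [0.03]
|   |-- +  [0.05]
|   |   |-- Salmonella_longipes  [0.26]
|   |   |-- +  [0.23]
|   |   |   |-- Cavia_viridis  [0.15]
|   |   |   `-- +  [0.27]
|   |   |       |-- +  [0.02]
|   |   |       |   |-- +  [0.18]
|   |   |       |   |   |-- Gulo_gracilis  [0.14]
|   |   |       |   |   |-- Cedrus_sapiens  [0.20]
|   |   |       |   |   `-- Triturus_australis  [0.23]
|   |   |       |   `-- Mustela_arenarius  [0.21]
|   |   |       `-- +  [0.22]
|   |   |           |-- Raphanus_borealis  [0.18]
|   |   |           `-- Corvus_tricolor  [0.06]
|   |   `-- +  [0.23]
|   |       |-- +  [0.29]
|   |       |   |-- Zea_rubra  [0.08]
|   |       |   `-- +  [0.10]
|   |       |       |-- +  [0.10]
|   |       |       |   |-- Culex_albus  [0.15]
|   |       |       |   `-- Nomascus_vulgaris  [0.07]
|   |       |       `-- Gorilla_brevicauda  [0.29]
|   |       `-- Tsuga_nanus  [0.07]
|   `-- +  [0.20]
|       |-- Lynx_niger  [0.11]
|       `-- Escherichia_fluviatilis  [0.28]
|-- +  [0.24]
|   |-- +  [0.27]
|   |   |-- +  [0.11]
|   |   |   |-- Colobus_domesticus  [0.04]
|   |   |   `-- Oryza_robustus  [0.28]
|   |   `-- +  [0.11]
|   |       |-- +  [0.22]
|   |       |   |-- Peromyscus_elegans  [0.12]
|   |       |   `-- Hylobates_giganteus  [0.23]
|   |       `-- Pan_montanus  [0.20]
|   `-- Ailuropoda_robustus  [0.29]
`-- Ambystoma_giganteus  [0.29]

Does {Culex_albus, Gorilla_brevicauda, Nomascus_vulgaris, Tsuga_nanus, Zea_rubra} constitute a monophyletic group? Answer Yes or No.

The most recent common ancestor of these taxa subtends ((Zea_rubra,((Culex_albus,Nomascus_vulgaris),Gorilla_brevicauda)),Tsuga_nanus).
That clade has exactly 5 tips — every listed taxon and nothing else — so the group is monophyletic.

Yes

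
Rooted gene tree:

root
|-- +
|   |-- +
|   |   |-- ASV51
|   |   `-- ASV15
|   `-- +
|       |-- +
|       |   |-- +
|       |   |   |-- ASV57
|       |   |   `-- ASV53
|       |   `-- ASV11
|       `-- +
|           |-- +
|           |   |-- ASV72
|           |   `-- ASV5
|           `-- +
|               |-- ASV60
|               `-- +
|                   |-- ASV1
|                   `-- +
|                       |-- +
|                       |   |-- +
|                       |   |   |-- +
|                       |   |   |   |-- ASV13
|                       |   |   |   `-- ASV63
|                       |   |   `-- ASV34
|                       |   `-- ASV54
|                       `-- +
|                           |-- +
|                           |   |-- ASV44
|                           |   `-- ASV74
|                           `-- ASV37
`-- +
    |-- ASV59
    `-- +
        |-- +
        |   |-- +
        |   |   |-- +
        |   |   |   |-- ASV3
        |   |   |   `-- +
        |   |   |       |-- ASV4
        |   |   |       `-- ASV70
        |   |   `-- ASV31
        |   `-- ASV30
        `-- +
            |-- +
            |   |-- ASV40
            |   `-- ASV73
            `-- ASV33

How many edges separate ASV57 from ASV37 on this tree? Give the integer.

9

The MRCA of ASV57 and ASV37 is the node subtending (((ASV57,ASV53),ASV11),((ASV72,ASV5),(ASV60,(ASV1,((((ASV13,ASV63),ASV34),ASV54),((ASV44,ASV74),ASV37)))))).
From ASV57 up to that node: 3 branches. From ASV37 up to the same node: 6 branches. Total: 3 + 6 = 9.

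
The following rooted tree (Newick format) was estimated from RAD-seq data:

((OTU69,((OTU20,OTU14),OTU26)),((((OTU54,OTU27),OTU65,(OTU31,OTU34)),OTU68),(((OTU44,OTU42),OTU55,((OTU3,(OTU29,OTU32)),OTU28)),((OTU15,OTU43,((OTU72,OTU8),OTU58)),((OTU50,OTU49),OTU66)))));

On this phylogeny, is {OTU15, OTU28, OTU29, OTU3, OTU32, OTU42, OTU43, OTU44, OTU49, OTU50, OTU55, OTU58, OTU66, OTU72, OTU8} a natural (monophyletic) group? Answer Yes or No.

Yes

The most recent common ancestor of these taxa subtends (((OTU44,OTU42),OTU55,((OTU3,(OTU29,OTU32)),OTU28)),((OTU15,OTU43,((OTU72,OTU8),OTU58)),((OTU50,OTU49),OTU66))).
That clade has exactly 15 tips — every listed taxon and nothing else — so the group is monophyletic.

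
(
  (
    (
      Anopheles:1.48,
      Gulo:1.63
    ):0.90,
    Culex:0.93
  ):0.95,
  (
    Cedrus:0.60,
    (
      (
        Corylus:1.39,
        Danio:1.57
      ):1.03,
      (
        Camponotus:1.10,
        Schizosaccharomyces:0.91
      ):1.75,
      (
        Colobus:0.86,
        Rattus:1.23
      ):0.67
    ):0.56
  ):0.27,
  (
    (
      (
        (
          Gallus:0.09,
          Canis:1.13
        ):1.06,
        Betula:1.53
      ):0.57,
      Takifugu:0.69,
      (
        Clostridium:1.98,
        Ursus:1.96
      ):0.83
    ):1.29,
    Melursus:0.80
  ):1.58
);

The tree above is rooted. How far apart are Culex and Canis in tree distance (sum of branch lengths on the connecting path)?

7.51

The path runs Culex → … → MRCA → … → Canis; the MRCA is the root of the tree.
Branch lengths along that path: 0.93 + 0.95 + 1.58 + 1.29 + 0.57 + 1.06 + 1.13 = 7.51.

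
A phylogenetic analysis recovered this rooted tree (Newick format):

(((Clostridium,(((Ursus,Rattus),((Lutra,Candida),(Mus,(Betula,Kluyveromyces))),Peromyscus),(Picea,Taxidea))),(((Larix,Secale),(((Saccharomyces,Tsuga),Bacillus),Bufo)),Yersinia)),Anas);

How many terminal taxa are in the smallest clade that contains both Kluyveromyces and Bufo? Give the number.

The MRCA of Kluyveromyces and Bufo is the node subtending ((Clostridium,(((Ursus,Rattus),((Lutra,Candida),(Mus,(Betula,Kluyveromyces))),Peromyscus),(Picea,Taxidea))),(((Larix,Secale),(((Saccharomyces,Tsuga),Bacillus),Bufo)),Yersinia)).
That clade contains 18 terminal taxa: Bacillus, Betula, Bufo, Candida, Clostridium, Kluyveromyces, Larix, Lutra, Mus, Peromyscus, Picea, Rattus, Saccharomyces, Secale, Taxidea, Tsuga, Ursus, Yersinia.

18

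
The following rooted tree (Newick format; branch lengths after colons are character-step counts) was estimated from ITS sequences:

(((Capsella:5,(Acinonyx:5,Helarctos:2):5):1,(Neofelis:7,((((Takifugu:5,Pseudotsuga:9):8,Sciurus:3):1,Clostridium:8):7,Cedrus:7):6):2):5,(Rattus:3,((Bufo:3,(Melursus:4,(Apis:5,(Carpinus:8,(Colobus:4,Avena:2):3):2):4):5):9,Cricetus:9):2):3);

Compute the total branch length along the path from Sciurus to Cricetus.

38

The path runs Sciurus → … → MRCA → … → Cricetus; the MRCA is the root of the tree.
Branch lengths along that path: 3 + 1 + 7 + 6 + 2 + 5 + 3 + 2 + 9 = 38.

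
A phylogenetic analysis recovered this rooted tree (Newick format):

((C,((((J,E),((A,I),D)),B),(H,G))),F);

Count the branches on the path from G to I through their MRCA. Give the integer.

The MRCA of G and I is the node subtending ((((J,E),((A,I),D)),B),(H,G)).
From G up to that node: 2 branches. From I up to the same node: 5 branches. Total: 2 + 5 = 7.

7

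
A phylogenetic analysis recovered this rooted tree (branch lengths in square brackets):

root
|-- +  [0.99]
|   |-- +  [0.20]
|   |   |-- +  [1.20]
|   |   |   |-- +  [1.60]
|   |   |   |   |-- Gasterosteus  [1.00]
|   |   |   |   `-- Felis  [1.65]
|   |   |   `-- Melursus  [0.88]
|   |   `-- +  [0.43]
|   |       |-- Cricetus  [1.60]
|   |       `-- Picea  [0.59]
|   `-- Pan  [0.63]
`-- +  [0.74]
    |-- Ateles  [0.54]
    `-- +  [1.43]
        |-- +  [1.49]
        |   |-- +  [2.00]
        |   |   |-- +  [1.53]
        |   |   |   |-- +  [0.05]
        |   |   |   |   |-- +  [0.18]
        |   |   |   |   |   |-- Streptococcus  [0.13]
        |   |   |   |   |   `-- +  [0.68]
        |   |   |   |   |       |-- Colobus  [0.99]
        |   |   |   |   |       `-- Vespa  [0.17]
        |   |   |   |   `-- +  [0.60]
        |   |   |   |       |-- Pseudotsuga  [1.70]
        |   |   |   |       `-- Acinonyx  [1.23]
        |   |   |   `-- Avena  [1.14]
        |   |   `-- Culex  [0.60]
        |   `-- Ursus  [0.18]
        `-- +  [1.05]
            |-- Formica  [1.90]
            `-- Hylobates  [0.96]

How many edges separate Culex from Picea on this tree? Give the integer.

The MRCA of Culex and Picea is the root of the tree.
From Culex up to that node: 5 branches. From Picea up to the same node: 4 branches. Total: 5 + 4 = 9.

9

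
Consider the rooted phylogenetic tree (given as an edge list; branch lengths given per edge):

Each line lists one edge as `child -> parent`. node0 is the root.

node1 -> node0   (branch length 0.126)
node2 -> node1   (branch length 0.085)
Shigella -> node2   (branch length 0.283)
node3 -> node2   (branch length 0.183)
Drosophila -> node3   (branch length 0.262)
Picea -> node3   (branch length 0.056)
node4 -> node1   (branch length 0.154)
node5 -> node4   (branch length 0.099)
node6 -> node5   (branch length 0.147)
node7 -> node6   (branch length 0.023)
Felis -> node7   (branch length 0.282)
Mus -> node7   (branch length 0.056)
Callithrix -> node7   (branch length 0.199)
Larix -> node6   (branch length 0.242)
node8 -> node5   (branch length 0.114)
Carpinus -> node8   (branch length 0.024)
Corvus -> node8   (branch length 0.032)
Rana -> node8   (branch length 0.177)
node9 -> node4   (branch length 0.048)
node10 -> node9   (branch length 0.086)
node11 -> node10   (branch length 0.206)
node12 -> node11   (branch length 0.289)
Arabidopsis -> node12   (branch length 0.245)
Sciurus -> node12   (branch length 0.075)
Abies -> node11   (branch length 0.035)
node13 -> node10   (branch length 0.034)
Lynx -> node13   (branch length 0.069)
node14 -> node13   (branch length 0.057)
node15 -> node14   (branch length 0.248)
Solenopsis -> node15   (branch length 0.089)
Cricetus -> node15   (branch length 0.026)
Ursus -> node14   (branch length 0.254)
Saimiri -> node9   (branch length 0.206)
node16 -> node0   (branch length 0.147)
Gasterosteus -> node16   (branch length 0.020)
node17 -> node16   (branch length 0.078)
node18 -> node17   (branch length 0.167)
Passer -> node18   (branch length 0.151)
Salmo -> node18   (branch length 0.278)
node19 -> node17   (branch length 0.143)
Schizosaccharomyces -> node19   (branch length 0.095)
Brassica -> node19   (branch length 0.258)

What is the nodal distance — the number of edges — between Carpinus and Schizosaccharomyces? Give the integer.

9

The MRCA of Carpinus and Schizosaccharomyces is the root of the tree.
From Carpinus up to that node: 5 branches. From Schizosaccharomyces up to the same node: 4 branches. Total: 5 + 4 = 9.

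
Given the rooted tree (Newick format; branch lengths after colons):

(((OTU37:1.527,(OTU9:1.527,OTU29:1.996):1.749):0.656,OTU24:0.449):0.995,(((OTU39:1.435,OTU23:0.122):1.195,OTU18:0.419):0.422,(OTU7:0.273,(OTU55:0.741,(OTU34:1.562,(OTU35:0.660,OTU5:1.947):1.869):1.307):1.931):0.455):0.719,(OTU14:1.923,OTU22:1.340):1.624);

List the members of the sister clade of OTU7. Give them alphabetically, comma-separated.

OTU7 attaches to the tree at the node subtending (OTU7,(OTU55,(OTU34,(OTU35,OTU5)))).
The other lineage descending from that same node — the sister group — is (OTU55,(OTU34,(OTU35,OTU5))); its 4 tips in alphabetical order are the answer.

OTU34, OTU35, OTU5, OTU55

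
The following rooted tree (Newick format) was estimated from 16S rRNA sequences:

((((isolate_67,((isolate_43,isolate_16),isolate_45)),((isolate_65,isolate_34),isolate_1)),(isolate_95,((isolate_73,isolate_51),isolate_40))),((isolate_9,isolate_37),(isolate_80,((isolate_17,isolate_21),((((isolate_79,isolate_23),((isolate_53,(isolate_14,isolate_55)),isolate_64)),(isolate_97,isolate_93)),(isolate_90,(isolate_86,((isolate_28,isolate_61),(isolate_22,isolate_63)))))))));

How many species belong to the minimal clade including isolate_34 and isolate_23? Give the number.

30

The MRCA of isolate_34 and isolate_23 is the root, so the clade is the entire tree.
That clade contains 30 terminal taxa: isolate_1, isolate_14, isolate_16, isolate_17, isolate_21, isolate_22, isolate_23, isolate_28, isolate_34, isolate_37, isolate_40, isolate_43, isolate_45, isolate_51, isolate_53, isolate_55, isolate_61, isolate_63, isolate_64, isolate_65, isolate_67, isolate_73, isolate_79, isolate_80, isolate_86, isolate_9, isolate_90, isolate_93, isolate_95, isolate_97.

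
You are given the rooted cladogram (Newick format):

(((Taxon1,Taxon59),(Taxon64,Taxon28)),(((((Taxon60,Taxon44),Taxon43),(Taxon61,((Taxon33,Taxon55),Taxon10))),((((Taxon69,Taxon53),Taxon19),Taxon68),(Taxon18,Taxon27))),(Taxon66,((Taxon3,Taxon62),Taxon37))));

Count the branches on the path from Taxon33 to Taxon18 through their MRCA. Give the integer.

The MRCA of Taxon33 and Taxon18 is the node subtending ((((Taxon60,Taxon44),Taxon43),(Taxon61,((Taxon33,Taxon55),Taxon10))),((((Taxon69,Taxon53),Taxon19),Taxon68),(Taxon18,Taxon27))).
From Taxon33 up to that node: 5 branches. From Taxon18 up to the same node: 3 branches. Total: 5 + 3 = 8.

8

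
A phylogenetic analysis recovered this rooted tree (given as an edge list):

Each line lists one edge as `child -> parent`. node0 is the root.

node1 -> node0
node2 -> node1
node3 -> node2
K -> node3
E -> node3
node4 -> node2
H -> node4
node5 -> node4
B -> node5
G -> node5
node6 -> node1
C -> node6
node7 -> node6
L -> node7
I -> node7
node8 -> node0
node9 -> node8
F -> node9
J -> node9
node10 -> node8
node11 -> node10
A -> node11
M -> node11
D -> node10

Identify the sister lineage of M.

M attaches to the tree at the node subtending (A,M).
The other lineage descending from that same node — the sister group — is the single tip A.

A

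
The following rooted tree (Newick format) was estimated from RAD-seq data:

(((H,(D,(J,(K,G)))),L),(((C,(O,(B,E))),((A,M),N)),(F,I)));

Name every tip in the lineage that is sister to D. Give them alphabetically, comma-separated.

G, J, K

D attaches to the tree at the node subtending (D,(J,(K,G))).
The other lineage descending from that same node — the sister group — is (J,(K,G)); its 3 tips in alphabetical order are the answer.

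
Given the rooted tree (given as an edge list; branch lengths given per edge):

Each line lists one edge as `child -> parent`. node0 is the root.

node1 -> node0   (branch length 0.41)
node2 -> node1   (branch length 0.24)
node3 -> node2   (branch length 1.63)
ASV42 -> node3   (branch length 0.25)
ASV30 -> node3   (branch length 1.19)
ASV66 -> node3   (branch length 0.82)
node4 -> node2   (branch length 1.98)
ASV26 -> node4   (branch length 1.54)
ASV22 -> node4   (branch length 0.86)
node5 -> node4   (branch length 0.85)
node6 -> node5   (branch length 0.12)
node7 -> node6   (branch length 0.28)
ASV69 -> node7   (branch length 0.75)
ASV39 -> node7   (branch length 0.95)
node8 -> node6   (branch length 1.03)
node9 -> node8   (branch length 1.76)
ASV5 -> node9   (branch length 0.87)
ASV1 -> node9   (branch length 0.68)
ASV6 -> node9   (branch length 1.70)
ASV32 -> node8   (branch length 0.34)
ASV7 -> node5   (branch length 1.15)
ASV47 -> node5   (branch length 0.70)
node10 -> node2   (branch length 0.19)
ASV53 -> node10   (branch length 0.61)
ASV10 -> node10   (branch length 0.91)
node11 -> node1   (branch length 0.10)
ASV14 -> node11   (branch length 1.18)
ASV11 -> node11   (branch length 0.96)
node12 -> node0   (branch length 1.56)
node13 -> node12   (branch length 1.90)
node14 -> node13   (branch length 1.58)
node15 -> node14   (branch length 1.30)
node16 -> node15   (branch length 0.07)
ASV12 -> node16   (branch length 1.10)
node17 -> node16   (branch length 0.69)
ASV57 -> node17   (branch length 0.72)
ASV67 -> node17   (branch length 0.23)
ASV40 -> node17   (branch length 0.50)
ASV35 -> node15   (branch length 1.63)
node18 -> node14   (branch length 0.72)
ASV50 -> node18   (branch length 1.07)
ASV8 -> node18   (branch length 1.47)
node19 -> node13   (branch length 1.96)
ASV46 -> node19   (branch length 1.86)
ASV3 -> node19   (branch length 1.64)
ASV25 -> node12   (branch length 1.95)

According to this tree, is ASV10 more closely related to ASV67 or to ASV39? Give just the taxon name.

ASV39

The MRCA of ASV10 and ASV39 subtends ((ASV42,ASV30,ASV66),(ASV26,ASV22,(((ASV69,ASV39),((ASV5,ASV1,ASV6),ASV32)),ASV7,ASV47)),(ASV53,ASV10)) (15 taxa).
The MRCA of ASV10 and ASV67 is the root, subtending the entire tree (27 taxa).
The first is nested inside the second, so ASV10 shares a more recent common ancestor with ASV39.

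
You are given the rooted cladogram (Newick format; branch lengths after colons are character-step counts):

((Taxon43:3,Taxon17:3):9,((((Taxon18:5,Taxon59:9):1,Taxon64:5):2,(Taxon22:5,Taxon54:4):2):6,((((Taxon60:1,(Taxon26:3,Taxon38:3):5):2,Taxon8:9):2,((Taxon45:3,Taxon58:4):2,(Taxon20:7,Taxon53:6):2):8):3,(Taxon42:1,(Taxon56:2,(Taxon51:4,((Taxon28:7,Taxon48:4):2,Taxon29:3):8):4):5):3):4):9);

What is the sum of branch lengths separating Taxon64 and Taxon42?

21

The path runs Taxon64 → … → MRCA → … → Taxon42; the MRCA is the node subtending ((((Taxon18,Taxon59),Taxon64),(Taxon22,Taxon54)),((((Taxon60,(Taxon26,Taxon38)),Taxon8),((Taxon45,Taxon58),(Taxon20,Taxon53))),(Taxon42,(Taxon56,(Taxon51,((Taxon28,Taxon48),Taxon29)))))).
Branch lengths along that path: 5 + 2 + 6 + 4 + 3 + 1 = 21.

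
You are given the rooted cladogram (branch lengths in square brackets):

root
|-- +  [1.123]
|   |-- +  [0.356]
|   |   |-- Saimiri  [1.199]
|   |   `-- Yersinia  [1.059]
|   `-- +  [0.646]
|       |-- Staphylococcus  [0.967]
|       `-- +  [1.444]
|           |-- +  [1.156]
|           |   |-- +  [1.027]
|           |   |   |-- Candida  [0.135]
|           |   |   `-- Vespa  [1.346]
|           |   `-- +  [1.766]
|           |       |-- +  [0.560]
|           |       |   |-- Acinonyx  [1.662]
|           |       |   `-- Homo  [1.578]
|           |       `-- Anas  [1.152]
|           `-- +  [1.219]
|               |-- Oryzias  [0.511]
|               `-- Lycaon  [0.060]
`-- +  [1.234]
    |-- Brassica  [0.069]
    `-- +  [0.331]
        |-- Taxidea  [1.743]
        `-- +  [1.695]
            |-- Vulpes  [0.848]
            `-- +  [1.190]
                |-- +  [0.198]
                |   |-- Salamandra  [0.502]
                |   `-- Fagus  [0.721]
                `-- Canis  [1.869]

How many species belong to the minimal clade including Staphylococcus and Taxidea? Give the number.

The MRCA of Staphylococcus and Taxidea is the root, so the clade is the entire tree.
That clade contains 16 terminal taxa: Acinonyx, Anas, Brassica, Candida, Canis, Fagus, Homo, Lycaon, Oryzias, Saimiri, Salamandra, Staphylococcus, Taxidea, Vespa, Vulpes, Yersinia.

16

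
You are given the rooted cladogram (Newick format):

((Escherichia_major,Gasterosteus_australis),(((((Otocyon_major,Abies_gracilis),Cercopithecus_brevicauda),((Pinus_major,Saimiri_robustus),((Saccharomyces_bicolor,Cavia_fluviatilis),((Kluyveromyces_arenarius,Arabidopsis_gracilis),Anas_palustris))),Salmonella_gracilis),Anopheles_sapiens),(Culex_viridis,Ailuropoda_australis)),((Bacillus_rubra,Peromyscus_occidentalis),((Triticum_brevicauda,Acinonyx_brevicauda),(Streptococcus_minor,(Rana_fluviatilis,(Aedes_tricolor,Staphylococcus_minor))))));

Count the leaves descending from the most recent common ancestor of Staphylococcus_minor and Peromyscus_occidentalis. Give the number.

8

The MRCA of Staphylococcus_minor and Peromyscus_occidentalis is the node subtending ((Bacillus_rubra,Peromyscus_occidentalis),((Triticum_brevicauda,Acinonyx_brevicauda),(Streptococcus_minor,(Rana_fluviatilis,(Aedes_tricolor,Staphylococcus_minor))))).
That clade contains 8 terminal taxa: Acinonyx_brevicauda, Aedes_tricolor, Bacillus_rubra, Peromyscus_occidentalis, Rana_fluviatilis, Staphylococcus_minor, Streptococcus_minor, Triticum_brevicauda.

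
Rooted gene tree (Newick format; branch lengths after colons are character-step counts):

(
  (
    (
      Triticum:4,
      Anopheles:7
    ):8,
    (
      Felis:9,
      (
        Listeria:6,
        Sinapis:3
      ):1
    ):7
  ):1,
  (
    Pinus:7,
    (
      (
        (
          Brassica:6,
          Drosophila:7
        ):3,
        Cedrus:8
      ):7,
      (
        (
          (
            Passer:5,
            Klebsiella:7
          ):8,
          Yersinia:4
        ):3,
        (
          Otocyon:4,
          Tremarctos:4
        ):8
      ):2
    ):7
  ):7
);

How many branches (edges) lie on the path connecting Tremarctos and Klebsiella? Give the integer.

5

The MRCA of Tremarctos and Klebsiella is the node subtending (((Passer,Klebsiella),Yersinia),(Otocyon,Tremarctos)).
From Tremarctos up to that node: 2 branches. From Klebsiella up to the same node: 3 branches. Total: 2 + 3 = 5.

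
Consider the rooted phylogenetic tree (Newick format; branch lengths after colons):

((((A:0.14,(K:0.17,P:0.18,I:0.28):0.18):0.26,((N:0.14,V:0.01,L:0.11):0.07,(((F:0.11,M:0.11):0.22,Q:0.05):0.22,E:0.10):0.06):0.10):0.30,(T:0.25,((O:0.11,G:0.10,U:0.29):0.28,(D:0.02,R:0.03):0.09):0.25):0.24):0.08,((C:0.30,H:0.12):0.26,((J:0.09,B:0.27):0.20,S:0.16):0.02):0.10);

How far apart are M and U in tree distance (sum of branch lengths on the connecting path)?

2.07

The path runs M → … → MRCA → … → U; the MRCA is the node subtending (((A,(K,P,I)),((N,V,L),(((F,M),Q),E))),(T,((O,G,U),(D,R)))).
Branch lengths along that path: 0.11 + 0.22 + 0.22 + 0.06 + 0.10 + 0.30 + 0.24 + 0.25 + 0.28 + 0.29 = 2.07.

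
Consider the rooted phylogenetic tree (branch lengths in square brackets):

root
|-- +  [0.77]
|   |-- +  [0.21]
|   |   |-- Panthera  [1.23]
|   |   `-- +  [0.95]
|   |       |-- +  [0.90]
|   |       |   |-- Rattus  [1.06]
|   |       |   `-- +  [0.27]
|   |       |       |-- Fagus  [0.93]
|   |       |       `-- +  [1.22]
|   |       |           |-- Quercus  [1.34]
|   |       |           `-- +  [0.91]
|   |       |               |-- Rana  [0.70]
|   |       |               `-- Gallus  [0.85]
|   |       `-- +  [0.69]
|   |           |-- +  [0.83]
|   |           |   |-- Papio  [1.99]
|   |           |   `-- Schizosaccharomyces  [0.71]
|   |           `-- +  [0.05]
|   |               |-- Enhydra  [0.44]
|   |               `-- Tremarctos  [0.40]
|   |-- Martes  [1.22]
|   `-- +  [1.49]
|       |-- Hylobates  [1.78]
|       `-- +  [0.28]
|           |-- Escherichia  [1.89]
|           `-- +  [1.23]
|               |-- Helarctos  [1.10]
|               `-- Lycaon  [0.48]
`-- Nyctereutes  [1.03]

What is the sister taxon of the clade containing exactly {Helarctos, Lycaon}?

Escherichia

The clade containing exactly {Helarctos, Lycaon} attaches to the tree at the node subtending (Escherichia,(Helarctos,Lycaon)).
The other lineage descending from that same node — the sister group — is the single tip Escherichia.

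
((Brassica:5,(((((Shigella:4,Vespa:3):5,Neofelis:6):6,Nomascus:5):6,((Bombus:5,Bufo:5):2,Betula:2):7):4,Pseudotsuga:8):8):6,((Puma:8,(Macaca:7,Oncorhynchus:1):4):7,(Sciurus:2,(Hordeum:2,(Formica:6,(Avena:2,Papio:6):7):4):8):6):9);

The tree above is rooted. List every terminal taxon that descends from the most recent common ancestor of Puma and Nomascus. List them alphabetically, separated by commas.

Tracing Puma: it sits inside (Puma,(Macaca,Oncorhynchus)).
Tracing Nomascus: it sits inside (((Shigella,Vespa),Neofelis),Nomascus).
The smallest clade enclosing both is the whole tree (their MRCA is the root), so the answer is all 17 tips in alphabetical order.

Avena, Betula, Bombus, Brassica, Bufo, Formica, Hordeum, Macaca, Neofelis, Nomascus, Oncorhynchus, Papio, Pseudotsuga, Puma, Sciurus, Shigella, Vespa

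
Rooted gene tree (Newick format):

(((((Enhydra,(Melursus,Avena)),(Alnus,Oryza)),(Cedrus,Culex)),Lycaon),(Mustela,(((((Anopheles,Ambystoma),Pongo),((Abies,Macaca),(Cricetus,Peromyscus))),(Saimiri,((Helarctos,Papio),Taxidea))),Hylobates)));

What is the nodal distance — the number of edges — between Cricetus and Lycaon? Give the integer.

9

The MRCA of Cricetus and Lycaon is the root of the tree.
From Cricetus up to that node: 7 branches. From Lycaon up to the same node: 2 branches. Total: 7 + 2 = 9.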